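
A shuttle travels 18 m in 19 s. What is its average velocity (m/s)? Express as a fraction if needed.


Given: distance d = 18 m, time t = 19 s
Using v = d / t
v = 18 / 19
v = 18/19 m/s

18/19 m/s


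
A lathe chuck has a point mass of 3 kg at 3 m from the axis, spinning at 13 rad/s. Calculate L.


Given: m = 3 kg, r = 3 m, omega = 13 rad/s
For a point mass: I = m*r^2
I = 3*3^2 = 3*9 = 27
L = I*omega = 27*13
L = 351 kg*m^2/s

351 kg*m^2/s


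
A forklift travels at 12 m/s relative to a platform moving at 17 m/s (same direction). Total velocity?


Given: object velocity = 12 m/s, platform velocity = 17 m/s (same direction)
Using classical velocity addition: v_total = v_object + v_platform
v_total = 12 + 17
v_total = 29 m/s

29 m/s


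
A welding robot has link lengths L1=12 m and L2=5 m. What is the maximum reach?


Given: L1 = 12 m, L2 = 5 m
For a 2-link planar arm, max reach = L1 + L2 (fully extended)
Max reach = 12 + 5
Max reach = 17 m

17 m


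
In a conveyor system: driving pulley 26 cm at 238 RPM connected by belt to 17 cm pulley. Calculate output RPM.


Given: D1 = 26 cm, w1 = 238 RPM, D2 = 17 cm
Using D1*w1 = D2*w2
w2 = D1*w1 / D2
w2 = 26*238 / 17
w2 = 6188 / 17
w2 = 364 RPM

364 RPM


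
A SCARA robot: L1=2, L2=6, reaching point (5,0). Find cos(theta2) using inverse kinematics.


Given: L1 = 2, L2 = 6, target (x, y) = (5, 0)
Using cos(theta2) = (x^2 + y^2 - L1^2 - L2^2) / (2*L1*L2)
x^2 + y^2 = 5^2 + 0 = 25
L1^2 + L2^2 = 4 + 36 = 40
Numerator = 25 - 40 = -15
Denominator = 2*2*6 = 24
cos(theta2) = -15/24 = -5/8

-5/8


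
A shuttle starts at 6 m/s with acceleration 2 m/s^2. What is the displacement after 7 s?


Given: v0 = 6 m/s, a = 2 m/s^2, t = 7 s
Using s = v0*t + (1/2)*a*t^2
s = 6*7 + (1/2)*2*7^2
s = 42 + (1/2)*98
s = 42 + 49
s = 91

91 m


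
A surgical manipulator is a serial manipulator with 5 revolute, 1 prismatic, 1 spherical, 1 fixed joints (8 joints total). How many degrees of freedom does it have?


Given: serial robot with 5 revolute, 1 prismatic, 1 spherical, 1 fixed joints
DOF contribution per joint type: revolute=1, prismatic=1, spherical=3, fixed=0
DOF = 5*1 + 1*1 + 1*3 + 1*0
DOF = 9

9


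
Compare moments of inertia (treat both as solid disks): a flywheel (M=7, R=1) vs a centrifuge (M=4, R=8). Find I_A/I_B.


Given: M1=7 kg, R1=1 m, M2=4 kg, R2=8 m
For a disk: I = (1/2)*M*R^2, so I_A/I_B = (M1*R1^2)/(M2*R2^2)
M1*R1^2 = 7*1 = 7
M2*R2^2 = 4*64 = 256
I_A/I_B = 7/256 = 7/256

7/256


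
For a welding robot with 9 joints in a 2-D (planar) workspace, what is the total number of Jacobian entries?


Given: task space dimension = 2, joints = 9
Jacobian is a 2 x 9 matrix
Total entries = rows * columns
Total = 2 * 9
Total = 18

18


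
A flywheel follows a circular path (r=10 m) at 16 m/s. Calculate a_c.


Given: v = 16 m/s, r = 10 m
Using a_c = v^2 / r
a_c = 16^2 / 10
a_c = 256 / 10
a_c = 128/5 m/s^2

128/5 m/s^2


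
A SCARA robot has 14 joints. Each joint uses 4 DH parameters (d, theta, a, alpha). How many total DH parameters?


Given: 14 joints, 4 DH parameters per joint (d, theta, a, alpha)
Total DH parameters = number_of_joints * 4
Total = 14 * 4
Total = 56

56


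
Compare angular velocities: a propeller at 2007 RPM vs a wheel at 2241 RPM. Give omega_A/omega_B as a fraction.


Given: RPM_A = 2007, RPM_B = 2241
omega = 2*pi*RPM/60, so omega_A/omega_B = RPM_A / RPM_B
omega_A/omega_B = 2007 / 2241
omega_A/omega_B = 223/249

223/249


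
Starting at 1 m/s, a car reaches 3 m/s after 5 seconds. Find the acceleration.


Given: initial velocity v0 = 1 m/s, final velocity v = 3 m/s, time t = 5 s
Using a = (v - v0) / t
a = (3 - 1) / 5
a = 2 / 5
a = 2/5 m/s^2

2/5 m/s^2


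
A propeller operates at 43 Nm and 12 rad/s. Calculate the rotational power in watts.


Given: tau = 43 Nm, omega = 12 rad/s
Using P = tau * omega
P = 43 * 12
P = 516 W

516 W


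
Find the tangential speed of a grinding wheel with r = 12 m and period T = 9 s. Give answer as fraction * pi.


Given: radius r = 12 m, period T = 9 s
Using v = 2*pi*r / T
v = 2*pi*12 / 9
v = 24*pi / 9
v = 8/3*pi m/s

8/3*pi m/s


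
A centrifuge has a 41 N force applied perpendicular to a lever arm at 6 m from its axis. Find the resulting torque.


Given: F = 41 N, r = 6 m, angle = 90 deg (perpendicular)
Using tau = F * r * sin(90)
sin(90) = 1
tau = 41 * 6 * 1
tau = 246 Nm

246 Nm


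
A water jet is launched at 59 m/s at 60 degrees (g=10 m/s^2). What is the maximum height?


Given: v0 = 59 m/s, theta = 60 deg, g = 10 m/s^2
sin^2(60) = 3/4
Using H = v0^2 * sin^2(theta) / (2*g)
H = 59^2 * 3/4 / (2*10)
H = 3481 * 3/4 / 20
H = 10443/4 / 20
H = 10443/80 m

10443/80 m


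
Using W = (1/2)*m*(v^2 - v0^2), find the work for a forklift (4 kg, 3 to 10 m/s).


Given: m = 4 kg, v0 = 3 m/s, v = 10 m/s
Using W = (1/2)*m*(v^2 - v0^2)
v^2 = 10^2 = 100
v0^2 = 3^2 = 9
v^2 - v0^2 = 100 - 9 = 91
W = (1/2)*4*91 = 182 J

182 J


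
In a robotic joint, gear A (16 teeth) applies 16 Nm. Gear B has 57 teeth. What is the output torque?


Given: N1 = 16, N2 = 57, T1 = 16 Nm
Using T2/T1 = N2/N1
T2 = T1 * N2 / N1
T2 = 16 * 57 / 16
T2 = 912 / 16
T2 = 57 Nm

57 Nm


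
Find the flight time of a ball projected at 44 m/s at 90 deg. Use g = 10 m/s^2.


Given: v0 = 44 m/s, theta = 90 deg, g = 10 m/s^2
sin(90) = 1
Using T = 2*v0*sin(theta) / g
T = 2*44*1 / 10
T = 88 / 10
T = 44/5 s

44/5 s


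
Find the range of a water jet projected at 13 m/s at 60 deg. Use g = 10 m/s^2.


Given: v0 = 13 m/s, theta = 60 deg, g = 10 m/s^2
sin(2*60) = sin(120) = sqrt(3)/2
Using R = v0^2 * sin(2*theta) / g
R = 13^2 * (sqrt(3)/2) / 10
R = 169 * sqrt(3) / 20
R = 169/20*sqrt(3) m

169/20*sqrt(3) m


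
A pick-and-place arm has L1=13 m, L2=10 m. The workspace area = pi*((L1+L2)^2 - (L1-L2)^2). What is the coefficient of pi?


Given: L1 = 13, L2 = 10
(L1+L2)^2 = (23)^2 = 529
(L1-L2)^2 = (3)^2 = 9
Difference = 529 - 9 = 520
This equals 4*L1*L2 = 4*13*10 = 520
Workspace area = 520*pi

520


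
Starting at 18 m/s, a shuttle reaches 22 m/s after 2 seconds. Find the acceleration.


Given: initial velocity v0 = 18 m/s, final velocity v = 22 m/s, time t = 2 s
Using a = (v - v0) / t
a = (22 - 18) / 2
a = 4 / 2
a = 2 m/s^2

2 m/s^2


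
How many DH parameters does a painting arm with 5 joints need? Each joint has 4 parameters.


Given: 5 joints, 4 DH parameters per joint (d, theta, a, alpha)
Total DH parameters = number_of_joints * 4
Total = 5 * 4
Total = 20

20


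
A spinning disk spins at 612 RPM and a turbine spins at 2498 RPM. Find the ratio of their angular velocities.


Given: RPM_A = 612, RPM_B = 2498
omega = 2*pi*RPM/60, so omega_A/omega_B = RPM_A / RPM_B
omega_A/omega_B = 612 / 2498
omega_A/omega_B = 306/1249

306/1249


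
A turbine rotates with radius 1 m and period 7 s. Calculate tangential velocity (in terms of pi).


Given: radius r = 1 m, period T = 7 s
Using v = 2*pi*r / T
v = 2*pi*1 / 7
v = 2*pi / 7
v = 2/7*pi m/s

2/7*pi m/s


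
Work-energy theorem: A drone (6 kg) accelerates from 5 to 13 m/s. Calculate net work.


Given: m = 6 kg, v0 = 5 m/s, v = 13 m/s
Using W = (1/2)*m*(v^2 - v0^2)
v^2 = 13^2 = 169
v0^2 = 5^2 = 25
v^2 - v0^2 = 169 - 25 = 144
W = (1/2)*6*144 = 432 J

432 J


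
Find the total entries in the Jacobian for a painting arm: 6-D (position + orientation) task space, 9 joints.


Given: task space dimension = 6, joints = 9
Jacobian is a 6 x 9 matrix
Total entries = rows * columns
Total = 6 * 9
Total = 54

54


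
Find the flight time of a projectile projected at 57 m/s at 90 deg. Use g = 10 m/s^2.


Given: v0 = 57 m/s, theta = 90 deg, g = 10 m/s^2
sin(90) = 1
Using T = 2*v0*sin(theta) / g
T = 2*57*1 / 10
T = 114 / 10
T = 57/5 s

57/5 s


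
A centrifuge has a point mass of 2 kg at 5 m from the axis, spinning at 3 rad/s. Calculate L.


Given: m = 2 kg, r = 5 m, omega = 3 rad/s
For a point mass: I = m*r^2
I = 2*5^2 = 2*25 = 50
L = I*omega = 50*3
L = 150 kg*m^2/s

150 kg*m^2/s


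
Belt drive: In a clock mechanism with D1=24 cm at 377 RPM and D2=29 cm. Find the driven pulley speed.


Given: D1 = 24 cm, w1 = 377 RPM, D2 = 29 cm
Using D1*w1 = D2*w2
w2 = D1*w1 / D2
w2 = 24*377 / 29
w2 = 9048 / 29
w2 = 312 RPM

312 RPM


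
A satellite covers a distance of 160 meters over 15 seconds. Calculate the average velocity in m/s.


Given: distance d = 160 m, time t = 15 s
Using v = d / t
v = 160 / 15
v = 32/3 m/s

32/3 m/s


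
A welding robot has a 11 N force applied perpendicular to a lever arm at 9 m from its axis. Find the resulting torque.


Given: F = 11 N, r = 9 m, angle = 90 deg (perpendicular)
Using tau = F * r * sin(90)
sin(90) = 1
tau = 11 * 9 * 1
tau = 99 Nm

99 Nm


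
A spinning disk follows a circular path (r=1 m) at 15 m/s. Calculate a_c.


Given: v = 15 m/s, r = 1 m
Using a_c = v^2 / r
a_c = 15^2 / 1
a_c = 225 / 1
a_c = 225 m/s^2

225 m/s^2


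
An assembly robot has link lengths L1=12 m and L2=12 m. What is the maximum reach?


Given: L1 = 12 m, L2 = 12 m
For a 2-link planar arm, max reach = L1 + L2 (fully extended)
Max reach = 12 + 12
Max reach = 24 m

24 m


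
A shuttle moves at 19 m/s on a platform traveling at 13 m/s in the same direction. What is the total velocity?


Given: object velocity = 19 m/s, platform velocity = 13 m/s (same direction)
Using classical velocity addition: v_total = v_object + v_platform
v_total = 19 + 13
v_total = 32 m/s

32 m/s


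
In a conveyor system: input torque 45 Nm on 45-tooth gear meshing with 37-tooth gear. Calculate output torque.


Given: N1 = 45, N2 = 37, T1 = 45 Nm
Using T2/T1 = N2/N1
T2 = T1 * N2 / N1
T2 = 45 * 37 / 45
T2 = 1665 / 45
T2 = 37 Nm

37 Nm


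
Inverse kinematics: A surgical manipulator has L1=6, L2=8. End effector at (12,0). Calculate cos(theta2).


Given: L1 = 6, L2 = 8, target (x, y) = (12, 0)
Using cos(theta2) = (x^2 + y^2 - L1^2 - L2^2) / (2*L1*L2)
x^2 + y^2 = 12^2 + 0 = 144
L1^2 + L2^2 = 36 + 64 = 100
Numerator = 144 - 100 = 44
Denominator = 2*6*8 = 96
cos(theta2) = 44/96 = 11/24

11/24


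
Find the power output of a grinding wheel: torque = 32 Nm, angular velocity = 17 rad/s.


Given: tau = 32 Nm, omega = 17 rad/s
Using P = tau * omega
P = 32 * 17
P = 544 W

544 W


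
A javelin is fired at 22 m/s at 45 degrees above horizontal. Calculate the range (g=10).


Given: v0 = 22 m/s, theta = 45 deg, g = 10 m/s^2
sin(2*45) = sin(90) = 1
Using R = v0^2 * sin(2*theta) / g
R = 22^2 * 1 / 10
R = 484 / 10
R = 242/5 m

242/5 m


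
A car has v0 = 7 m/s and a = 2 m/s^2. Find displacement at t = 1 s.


Given: v0 = 7 m/s, a = 2 m/s^2, t = 1 s
Using s = v0*t + (1/2)*a*t^2
s = 7*1 + (1/2)*2*1^2
s = 7 + (1/2)*2
s = 7 + 1
s = 8

8 m


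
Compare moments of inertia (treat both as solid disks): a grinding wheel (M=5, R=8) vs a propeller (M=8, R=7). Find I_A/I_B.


Given: M1=5 kg, R1=8 m, M2=8 kg, R2=7 m
For a disk: I = (1/2)*M*R^2, so I_A/I_B = (M1*R1^2)/(M2*R2^2)
M1*R1^2 = 5*64 = 320
M2*R2^2 = 8*49 = 392
I_A/I_B = 320/392 = 40/49

40/49


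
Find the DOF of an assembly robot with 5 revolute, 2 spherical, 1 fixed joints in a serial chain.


Given: serial robot with 5 revolute, 2 spherical, 1 fixed joints
DOF contribution per joint type: revolute=1, prismatic=1, spherical=3, fixed=0
DOF = 5*1 + 2*3 + 1*0
DOF = 11

11


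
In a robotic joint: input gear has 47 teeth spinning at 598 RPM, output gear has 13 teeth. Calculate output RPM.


Given: N1 = 47 teeth, w1 = 598 RPM, N2 = 13 teeth
Using N1*w1 = N2*w2
w2 = N1*w1 / N2
w2 = 47*598 / 13
w2 = 28106 / 13
w2 = 2162 RPM

2162 RPM


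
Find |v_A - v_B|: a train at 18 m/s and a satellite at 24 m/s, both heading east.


Given: v_A = 18 m/s east, v_B = 24 m/s east
Both move in the same direction; relative speed = |v_A - v_B|
|18 - 24| = |-6|
= 6 m/s

6 m/s


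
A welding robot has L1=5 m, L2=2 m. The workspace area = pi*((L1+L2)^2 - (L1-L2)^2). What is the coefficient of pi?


Given: L1 = 5, L2 = 2
(L1+L2)^2 = (7)^2 = 49
(L1-L2)^2 = (3)^2 = 9
Difference = 49 - 9 = 40
This equals 4*L1*L2 = 4*5*2 = 40
Workspace area = 40*pi

40


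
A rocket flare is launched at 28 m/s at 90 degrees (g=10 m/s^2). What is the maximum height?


Given: v0 = 28 m/s, theta = 90 deg, g = 10 m/s^2
sin^2(90) = 1
Using H = v0^2 * sin^2(theta) / (2*g)
H = 28^2 * 1 / (2*10)
H = 784 * 1 / 20
H = 784 / 20
H = 196/5 m

196/5 m


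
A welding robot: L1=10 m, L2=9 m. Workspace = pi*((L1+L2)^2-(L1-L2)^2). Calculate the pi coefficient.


Given: L1 = 10, L2 = 9
(L1+L2)^2 = (19)^2 = 361
(L1-L2)^2 = (1)^2 = 1
Difference = 361 - 1 = 360
This equals 4*L1*L2 = 4*10*9 = 360
Workspace area = 360*pi

360


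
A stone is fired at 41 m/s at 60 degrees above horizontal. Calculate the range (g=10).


Given: v0 = 41 m/s, theta = 60 deg, g = 10 m/s^2
sin(2*60) = sin(120) = sqrt(3)/2
Using R = v0^2 * sin(2*theta) / g
R = 41^2 * (sqrt(3)/2) / 10
R = 1681 * sqrt(3) / 20
R = 1681/20*sqrt(3) m

1681/20*sqrt(3) m


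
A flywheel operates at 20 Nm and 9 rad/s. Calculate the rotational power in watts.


Given: tau = 20 Nm, omega = 9 rad/s
Using P = tau * omega
P = 20 * 9
P = 180 W

180 W


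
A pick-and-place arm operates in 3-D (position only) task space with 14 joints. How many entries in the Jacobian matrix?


Given: task space dimension = 3, joints = 14
Jacobian is a 3 x 14 matrix
Total entries = rows * columns
Total = 3 * 14
Total = 42

42


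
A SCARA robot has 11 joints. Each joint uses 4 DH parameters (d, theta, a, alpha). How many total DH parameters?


Given: 11 joints, 4 DH parameters per joint (d, theta, a, alpha)
Total DH parameters = number_of_joints * 4
Total = 11 * 4
Total = 44

44


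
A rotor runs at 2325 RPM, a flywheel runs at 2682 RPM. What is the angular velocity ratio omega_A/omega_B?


Given: RPM_A = 2325, RPM_B = 2682
omega = 2*pi*RPM/60, so omega_A/omega_B = RPM_A / RPM_B
omega_A/omega_B = 2325 / 2682
omega_A/omega_B = 775/894

775/894


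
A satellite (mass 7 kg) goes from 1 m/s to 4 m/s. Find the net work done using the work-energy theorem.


Given: m = 7 kg, v0 = 1 m/s, v = 4 m/s
Using W = (1/2)*m*(v^2 - v0^2)
v^2 = 4^2 = 16
v0^2 = 1^2 = 1
v^2 - v0^2 = 16 - 1 = 15
W = (1/2)*7*15 = 105/2 J

105/2 J


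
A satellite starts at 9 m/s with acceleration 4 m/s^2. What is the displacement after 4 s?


Given: v0 = 9 m/s, a = 4 m/s^2, t = 4 s
Using s = v0*t + (1/2)*a*t^2
s = 9*4 + (1/2)*4*4^2
s = 36 + (1/2)*64
s = 36 + 32
s = 68

68 m


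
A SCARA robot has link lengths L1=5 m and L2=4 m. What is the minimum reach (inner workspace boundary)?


Given: L1 = 5 m, L2 = 4 m
For a 2-link planar arm, min reach = |L1 - L2| (second link folded back)
Min reach = |5 - 4|
Min reach = 1 m

1 m


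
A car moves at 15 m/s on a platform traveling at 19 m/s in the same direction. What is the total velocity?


Given: object velocity = 15 m/s, platform velocity = 19 m/s (same direction)
Using classical velocity addition: v_total = v_object + v_platform
v_total = 15 + 19
v_total = 34 m/s

34 m/s


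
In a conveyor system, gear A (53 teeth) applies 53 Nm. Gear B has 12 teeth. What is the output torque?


Given: N1 = 53, N2 = 12, T1 = 53 Nm
Using T2/T1 = N2/N1
T2 = T1 * N2 / N1
T2 = 53 * 12 / 53
T2 = 636 / 53
T2 = 12 Nm

12 Nm


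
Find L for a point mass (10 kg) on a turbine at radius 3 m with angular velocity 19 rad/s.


Given: m = 10 kg, r = 3 m, omega = 19 rad/s
For a point mass: I = m*r^2
I = 10*3^2 = 10*9 = 90
L = I*omega = 90*19
L = 1710 kg*m^2/s

1710 kg*m^2/s


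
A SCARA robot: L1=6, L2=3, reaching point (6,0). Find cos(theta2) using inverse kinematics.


Given: L1 = 6, L2 = 3, target (x, y) = (6, 0)
Using cos(theta2) = (x^2 + y^2 - L1^2 - L2^2) / (2*L1*L2)
x^2 + y^2 = 6^2 + 0 = 36
L1^2 + L2^2 = 36 + 9 = 45
Numerator = 36 - 45 = -9
Denominator = 2*6*3 = 36
cos(theta2) = -9/36 = -1/4

-1/4


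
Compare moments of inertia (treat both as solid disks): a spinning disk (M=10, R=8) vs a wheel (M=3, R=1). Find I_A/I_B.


Given: M1=10 kg, R1=8 m, M2=3 kg, R2=1 m
For a disk: I = (1/2)*M*R^2, so I_A/I_B = (M1*R1^2)/(M2*R2^2)
M1*R1^2 = 10*64 = 640
M2*R2^2 = 3*1 = 3
I_A/I_B = 640/3 = 640/3

640/3


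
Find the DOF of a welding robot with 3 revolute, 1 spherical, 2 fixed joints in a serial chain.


Given: serial robot with 3 revolute, 1 spherical, 2 fixed joints
DOF contribution per joint type: revolute=1, prismatic=1, spherical=3, fixed=0
DOF = 3*1 + 1*3 + 2*0
DOF = 6

6


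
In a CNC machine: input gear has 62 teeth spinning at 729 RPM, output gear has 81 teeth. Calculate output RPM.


Given: N1 = 62 teeth, w1 = 729 RPM, N2 = 81 teeth
Using N1*w1 = N2*w2
w2 = N1*w1 / N2
w2 = 62*729 / 81
w2 = 45198 / 81
w2 = 558 RPM

558 RPM


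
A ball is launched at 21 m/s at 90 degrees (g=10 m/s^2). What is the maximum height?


Given: v0 = 21 m/s, theta = 90 deg, g = 10 m/s^2
sin^2(90) = 1
Using H = v0^2 * sin^2(theta) / (2*g)
H = 21^2 * 1 / (2*10)
H = 441 * 1 / 20
H = 441 / 20
H = 441/20 m

441/20 m


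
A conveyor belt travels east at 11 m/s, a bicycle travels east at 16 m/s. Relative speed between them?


Given: v_A = 11 m/s east, v_B = 16 m/s east
Both move in the same direction; relative speed = |v_A - v_B|
|11 - 16| = |-5|
= 5 m/s

5 m/s


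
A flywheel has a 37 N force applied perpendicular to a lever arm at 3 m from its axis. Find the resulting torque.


Given: F = 37 N, r = 3 m, angle = 90 deg (perpendicular)
Using tau = F * r * sin(90)
sin(90) = 1
tau = 37 * 3 * 1
tau = 111 Nm

111 Nm


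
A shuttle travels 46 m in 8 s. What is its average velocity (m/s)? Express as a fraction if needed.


Given: distance d = 46 m, time t = 8 s
Using v = d / t
v = 46 / 8
v = 23/4 m/s

23/4 m/s


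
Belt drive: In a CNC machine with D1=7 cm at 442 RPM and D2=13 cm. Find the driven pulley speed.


Given: D1 = 7 cm, w1 = 442 RPM, D2 = 13 cm
Using D1*w1 = D2*w2
w2 = D1*w1 / D2
w2 = 7*442 / 13
w2 = 3094 / 13
w2 = 238 RPM

238 RPM


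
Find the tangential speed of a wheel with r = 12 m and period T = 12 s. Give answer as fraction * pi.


Given: radius r = 12 m, period T = 12 s
Using v = 2*pi*r / T
v = 2*pi*12 / 12
v = 24*pi / 12
v = 2*pi m/s

2*pi m/s


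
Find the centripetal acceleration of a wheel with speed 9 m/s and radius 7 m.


Given: v = 9 m/s, r = 7 m
Using a_c = v^2 / r
a_c = 9^2 / 7
a_c = 81 / 7
a_c = 81/7 m/s^2

81/7 m/s^2


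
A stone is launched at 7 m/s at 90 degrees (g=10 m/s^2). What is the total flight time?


Given: v0 = 7 m/s, theta = 90 deg, g = 10 m/s^2
sin(90) = 1
Using T = 2*v0*sin(theta) / g
T = 2*7*1 / 10
T = 14 / 10
T = 7/5 s

7/5 s


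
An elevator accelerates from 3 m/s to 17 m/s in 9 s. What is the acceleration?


Given: initial velocity v0 = 3 m/s, final velocity v = 17 m/s, time t = 9 s
Using a = (v - v0) / t
a = (17 - 3) / 9
a = 14 / 9
a = 14/9 m/s^2

14/9 m/s^2


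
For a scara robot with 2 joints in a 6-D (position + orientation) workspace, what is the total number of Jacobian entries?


Given: task space dimension = 6, joints = 2
Jacobian is a 6 x 2 matrix
Total entries = rows * columns
Total = 6 * 2
Total = 12

12


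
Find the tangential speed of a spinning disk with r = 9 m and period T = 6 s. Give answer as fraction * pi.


Given: radius r = 9 m, period T = 6 s
Using v = 2*pi*r / T
v = 2*pi*9 / 6
v = 18*pi / 6
v = 3*pi m/s

3*pi m/s


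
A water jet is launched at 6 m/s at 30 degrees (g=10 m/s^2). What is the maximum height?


Given: v0 = 6 m/s, theta = 30 deg, g = 10 m/s^2
sin^2(30) = 1/4
Using H = v0^2 * sin^2(theta) / (2*g)
H = 6^2 * 1/4 / (2*10)
H = 36 * 1/4 / 20
H = 9 / 20
H = 9/20 m

9/20 m


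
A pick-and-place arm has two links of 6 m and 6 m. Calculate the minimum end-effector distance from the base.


Given: L1 = 6 m, L2 = 6 m
For a 2-link planar arm, min reach = |L1 - L2| (second link folded back)
Min reach = |6 - 6|
Min reach = 0 m

0 m


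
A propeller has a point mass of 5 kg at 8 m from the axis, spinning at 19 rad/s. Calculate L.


Given: m = 5 kg, r = 8 m, omega = 19 rad/s
For a point mass: I = m*r^2
I = 5*8^2 = 5*64 = 320
L = I*omega = 320*19
L = 6080 kg*m^2/s

6080 kg*m^2/s


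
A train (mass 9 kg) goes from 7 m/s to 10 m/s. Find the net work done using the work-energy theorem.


Given: m = 9 kg, v0 = 7 m/s, v = 10 m/s
Using W = (1/2)*m*(v^2 - v0^2)
v^2 = 10^2 = 100
v0^2 = 7^2 = 49
v^2 - v0^2 = 100 - 49 = 51
W = (1/2)*9*51 = 459/2 J

459/2 J


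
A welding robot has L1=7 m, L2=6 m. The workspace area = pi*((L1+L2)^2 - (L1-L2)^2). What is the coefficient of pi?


Given: L1 = 7, L2 = 6
(L1+L2)^2 = (13)^2 = 169
(L1-L2)^2 = (1)^2 = 1
Difference = 169 - 1 = 168
This equals 4*L1*L2 = 4*7*6 = 168
Workspace area = 168*pi

168


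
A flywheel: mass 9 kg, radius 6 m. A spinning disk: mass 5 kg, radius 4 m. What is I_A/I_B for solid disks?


Given: M1=9 kg, R1=6 m, M2=5 kg, R2=4 m
For a disk: I = (1/2)*M*R^2, so I_A/I_B = (M1*R1^2)/(M2*R2^2)
M1*R1^2 = 9*36 = 324
M2*R2^2 = 5*16 = 80
I_A/I_B = 324/80 = 81/20

81/20


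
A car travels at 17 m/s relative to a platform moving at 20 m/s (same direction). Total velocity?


Given: object velocity = 17 m/s, platform velocity = 20 m/s (same direction)
Using classical velocity addition: v_total = v_object + v_platform
v_total = 17 + 20
v_total = 37 m/s

37 m/s


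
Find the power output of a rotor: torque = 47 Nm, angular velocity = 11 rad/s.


Given: tau = 47 Nm, omega = 11 rad/s
Using P = tau * omega
P = 47 * 11
P = 517 W

517 W


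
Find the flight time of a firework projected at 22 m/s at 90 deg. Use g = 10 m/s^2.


Given: v0 = 22 m/s, theta = 90 deg, g = 10 m/s^2
sin(90) = 1
Using T = 2*v0*sin(theta) / g
T = 2*22*1 / 10
T = 44 / 10
T = 22/5 s

22/5 s


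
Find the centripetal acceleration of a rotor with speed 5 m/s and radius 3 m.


Given: v = 5 m/s, r = 3 m
Using a_c = v^2 / r
a_c = 5^2 / 3
a_c = 25 / 3
a_c = 25/3 m/s^2

25/3 m/s^2


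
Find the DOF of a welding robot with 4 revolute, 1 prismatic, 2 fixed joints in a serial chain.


Given: serial robot with 4 revolute, 1 prismatic, 2 fixed joints
DOF contribution per joint type: revolute=1, prismatic=1, spherical=3, fixed=0
DOF = 4*1 + 1*1 + 2*0
DOF = 5

5


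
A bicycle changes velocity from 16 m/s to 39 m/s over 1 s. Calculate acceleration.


Given: initial velocity v0 = 16 m/s, final velocity v = 39 m/s, time t = 1 s
Using a = (v - v0) / t
a = (39 - 16) / 1
a = 23 / 1
a = 23 m/s^2

23 m/s^2


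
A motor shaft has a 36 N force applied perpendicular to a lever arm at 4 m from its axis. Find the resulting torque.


Given: F = 36 N, r = 4 m, angle = 90 deg (perpendicular)
Using tau = F * r * sin(90)
sin(90) = 1
tau = 36 * 4 * 1
tau = 144 Nm

144 Nm


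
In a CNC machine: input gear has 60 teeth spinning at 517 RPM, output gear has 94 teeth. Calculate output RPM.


Given: N1 = 60 teeth, w1 = 517 RPM, N2 = 94 teeth
Using N1*w1 = N2*w2
w2 = N1*w1 / N2
w2 = 60*517 / 94
w2 = 31020 / 94
w2 = 330 RPM

330 RPM


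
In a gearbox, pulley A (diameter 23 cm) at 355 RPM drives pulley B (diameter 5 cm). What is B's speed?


Given: D1 = 23 cm, w1 = 355 RPM, D2 = 5 cm
Using D1*w1 = D2*w2
w2 = D1*w1 / D2
w2 = 23*355 / 5
w2 = 8165 / 5
w2 = 1633 RPM

1633 RPM


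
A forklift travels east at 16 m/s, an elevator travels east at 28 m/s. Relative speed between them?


Given: v_A = 16 m/s east, v_B = 28 m/s east
Both move in the same direction; relative speed = |v_A - v_B|
|16 - 28| = |-12|
= 12 m/s

12 m/s


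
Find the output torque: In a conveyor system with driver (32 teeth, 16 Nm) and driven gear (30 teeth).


Given: N1 = 32, N2 = 30, T1 = 16 Nm
Using T2/T1 = N2/N1
T2 = T1 * N2 / N1
T2 = 16 * 30 / 32
T2 = 480 / 32
T2 = 15 Nm

15 Nm


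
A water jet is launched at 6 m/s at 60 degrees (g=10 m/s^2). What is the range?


Given: v0 = 6 m/s, theta = 60 deg, g = 10 m/s^2
sin(2*60) = sin(120) = sqrt(3)/2
Using R = v0^2 * sin(2*theta) / g
R = 6^2 * (sqrt(3)/2) / 10
R = 36 * sqrt(3) / 20
R = 9/5*sqrt(3) m

9/5*sqrt(3) m


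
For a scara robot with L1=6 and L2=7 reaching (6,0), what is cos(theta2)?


Given: L1 = 6, L2 = 7, target (x, y) = (6, 0)
Using cos(theta2) = (x^2 + y^2 - L1^2 - L2^2) / (2*L1*L2)
x^2 + y^2 = 6^2 + 0 = 36
L1^2 + L2^2 = 36 + 49 = 85
Numerator = 36 - 85 = -49
Denominator = 2*6*7 = 84
cos(theta2) = -49/84 = -7/12

-7/12


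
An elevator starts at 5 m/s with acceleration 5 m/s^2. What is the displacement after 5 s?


Given: v0 = 5 m/s, a = 5 m/s^2, t = 5 s
Using s = v0*t + (1/2)*a*t^2
s = 5*5 + (1/2)*5*5^2
s = 25 + (1/2)*125
s = 25 + 125/2
s = 175/2

175/2 m


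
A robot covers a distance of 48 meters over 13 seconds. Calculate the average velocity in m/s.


Given: distance d = 48 m, time t = 13 s
Using v = d / t
v = 48 / 13
v = 48/13 m/s

48/13 m/s


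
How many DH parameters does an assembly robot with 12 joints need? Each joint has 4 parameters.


Given: 12 joints, 4 DH parameters per joint (d, theta, a, alpha)
Total DH parameters = number_of_joints * 4
Total = 12 * 4
Total = 48

48


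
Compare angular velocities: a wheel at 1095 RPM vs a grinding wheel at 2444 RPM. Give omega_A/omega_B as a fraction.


Given: RPM_A = 1095, RPM_B = 2444
omega = 2*pi*RPM/60, so omega_A/omega_B = RPM_A / RPM_B
omega_A/omega_B = 1095 / 2444
omega_A/omega_B = 1095/2444

1095/2444


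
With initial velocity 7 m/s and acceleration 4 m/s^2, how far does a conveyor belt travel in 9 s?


Given: v0 = 7 m/s, a = 4 m/s^2, t = 9 s
Using s = v0*t + (1/2)*a*t^2
s = 7*9 + (1/2)*4*9^2
s = 63 + (1/2)*324
s = 63 + 162
s = 225

225 m


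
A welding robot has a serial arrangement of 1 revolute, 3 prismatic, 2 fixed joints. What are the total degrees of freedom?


Given: serial robot with 1 revolute, 3 prismatic, 2 fixed joints
DOF contribution per joint type: revolute=1, prismatic=1, spherical=3, fixed=0
DOF = 1*1 + 3*1 + 2*0
DOF = 4

4


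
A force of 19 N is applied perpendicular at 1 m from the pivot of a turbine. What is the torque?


Given: F = 19 N, r = 1 m, angle = 90 deg (perpendicular)
Using tau = F * r * sin(90)
sin(90) = 1
tau = 19 * 1 * 1
tau = 19 Nm

19 Nm


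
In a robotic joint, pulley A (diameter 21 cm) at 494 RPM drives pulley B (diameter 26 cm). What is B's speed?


Given: D1 = 21 cm, w1 = 494 RPM, D2 = 26 cm
Using D1*w1 = D2*w2
w2 = D1*w1 / D2
w2 = 21*494 / 26
w2 = 10374 / 26
w2 = 399 RPM

399 RPM


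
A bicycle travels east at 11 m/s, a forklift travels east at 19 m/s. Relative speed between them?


Given: v_A = 11 m/s east, v_B = 19 m/s east
Both move in the same direction; relative speed = |v_A - v_B|
|11 - 19| = |-8|
= 8 m/s

8 m/s


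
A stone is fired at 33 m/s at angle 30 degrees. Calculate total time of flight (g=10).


Given: v0 = 33 m/s, theta = 30 deg, g = 10 m/s^2
sin(30) = 1/2
Using T = 2*v0*sin(theta) / g
T = 2*33*1/2 / 10
T = 33 / 10
T = 33/10 s

33/10 s


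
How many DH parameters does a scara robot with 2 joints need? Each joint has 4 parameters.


Given: 2 joints, 4 DH parameters per joint (d, theta, a, alpha)
Total DH parameters = number_of_joints * 4
Total = 2 * 4
Total = 8

8


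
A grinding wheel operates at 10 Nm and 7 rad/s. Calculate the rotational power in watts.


Given: tau = 10 Nm, omega = 7 rad/s
Using P = tau * omega
P = 10 * 7
P = 70 W

70 W


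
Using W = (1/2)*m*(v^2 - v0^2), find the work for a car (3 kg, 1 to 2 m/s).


Given: m = 3 kg, v0 = 1 m/s, v = 2 m/s
Using W = (1/2)*m*(v^2 - v0^2)
v^2 = 2^2 = 4
v0^2 = 1^2 = 1
v^2 - v0^2 = 4 - 1 = 3
W = (1/2)*3*3 = 9/2 J

9/2 J


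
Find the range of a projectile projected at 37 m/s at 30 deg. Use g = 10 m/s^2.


Given: v0 = 37 m/s, theta = 30 deg, g = 10 m/s^2
sin(2*30) = sin(60) = sqrt(3)/2
Using R = v0^2 * sin(2*theta) / g
R = 37^2 * (sqrt(3)/2) / 10
R = 1369 * sqrt(3) / 20
R = 1369/20*sqrt(3) m

1369/20*sqrt(3) m


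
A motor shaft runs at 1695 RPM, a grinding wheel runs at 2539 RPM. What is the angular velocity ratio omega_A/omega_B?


Given: RPM_A = 1695, RPM_B = 2539
omega = 2*pi*RPM/60, so omega_A/omega_B = RPM_A / RPM_B
omega_A/omega_B = 1695 / 2539
omega_A/omega_B = 1695/2539

1695/2539


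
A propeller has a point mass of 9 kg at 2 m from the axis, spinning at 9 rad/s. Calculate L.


Given: m = 9 kg, r = 2 m, omega = 9 rad/s
For a point mass: I = m*r^2
I = 9*2^2 = 9*4 = 36
L = I*omega = 36*9
L = 324 kg*m^2/s

324 kg*m^2/s


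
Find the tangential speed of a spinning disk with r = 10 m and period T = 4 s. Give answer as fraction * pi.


Given: radius r = 10 m, period T = 4 s
Using v = 2*pi*r / T
v = 2*pi*10 / 4
v = 20*pi / 4
v = 5*pi m/s

5*pi m/s


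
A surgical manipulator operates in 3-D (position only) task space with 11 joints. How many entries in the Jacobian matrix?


Given: task space dimension = 3, joints = 11
Jacobian is a 3 x 11 matrix
Total entries = rows * columns
Total = 3 * 11
Total = 33

33


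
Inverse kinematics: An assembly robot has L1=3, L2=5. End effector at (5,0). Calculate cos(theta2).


Given: L1 = 3, L2 = 5, target (x, y) = (5, 0)
Using cos(theta2) = (x^2 + y^2 - L1^2 - L2^2) / (2*L1*L2)
x^2 + y^2 = 5^2 + 0 = 25
L1^2 + L2^2 = 9 + 25 = 34
Numerator = 25 - 34 = -9
Denominator = 2*3*5 = 30
cos(theta2) = -9/30 = -3/10

-3/10


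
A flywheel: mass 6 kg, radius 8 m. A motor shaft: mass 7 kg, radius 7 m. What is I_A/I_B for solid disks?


Given: M1=6 kg, R1=8 m, M2=7 kg, R2=7 m
For a disk: I = (1/2)*M*R^2, so I_A/I_B = (M1*R1^2)/(M2*R2^2)
M1*R1^2 = 6*64 = 384
M2*R2^2 = 7*49 = 343
I_A/I_B = 384/343 = 384/343

384/343


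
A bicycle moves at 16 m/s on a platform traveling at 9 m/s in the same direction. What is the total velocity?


Given: object velocity = 16 m/s, platform velocity = 9 m/s (same direction)
Using classical velocity addition: v_total = v_object + v_platform
v_total = 16 + 9
v_total = 25 m/s

25 m/s


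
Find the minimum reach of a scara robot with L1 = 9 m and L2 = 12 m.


Given: L1 = 9 m, L2 = 12 m
For a 2-link planar arm, min reach = |L1 - L2| (second link folded back)
Min reach = |9 - 12|
Min reach = 3 m

3 m


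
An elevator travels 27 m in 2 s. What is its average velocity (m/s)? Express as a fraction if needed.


Given: distance d = 27 m, time t = 2 s
Using v = d / t
v = 27 / 2
v = 27/2 m/s

27/2 m/s


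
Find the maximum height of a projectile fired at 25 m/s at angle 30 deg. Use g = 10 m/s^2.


Given: v0 = 25 m/s, theta = 30 deg, g = 10 m/s^2
sin^2(30) = 1/4
Using H = v0^2 * sin^2(theta) / (2*g)
H = 25^2 * 1/4 / (2*10)
H = 625 * 1/4 / 20
H = 625/4 / 20
H = 125/16 m

125/16 m


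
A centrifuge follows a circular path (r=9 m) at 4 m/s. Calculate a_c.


Given: v = 4 m/s, r = 9 m
Using a_c = v^2 / r
a_c = 4^2 / 9
a_c = 16 / 9
a_c = 16/9 m/s^2

16/9 m/s^2


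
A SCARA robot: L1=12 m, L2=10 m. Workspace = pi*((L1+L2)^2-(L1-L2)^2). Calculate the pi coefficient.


Given: L1 = 12, L2 = 10
(L1+L2)^2 = (22)^2 = 484
(L1-L2)^2 = (2)^2 = 4
Difference = 484 - 4 = 480
This equals 4*L1*L2 = 4*12*10 = 480
Workspace area = 480*pi

480


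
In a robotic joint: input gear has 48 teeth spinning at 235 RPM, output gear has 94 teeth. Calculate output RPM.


Given: N1 = 48 teeth, w1 = 235 RPM, N2 = 94 teeth
Using N1*w1 = N2*w2
w2 = N1*w1 / N2
w2 = 48*235 / 94
w2 = 11280 / 94
w2 = 120 RPM

120 RPM


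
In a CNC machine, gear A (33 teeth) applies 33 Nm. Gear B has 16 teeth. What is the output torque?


Given: N1 = 33, N2 = 16, T1 = 33 Nm
Using T2/T1 = N2/N1
T2 = T1 * N2 / N1
T2 = 33 * 16 / 33
T2 = 528 / 33
T2 = 16 Nm

16 Nm


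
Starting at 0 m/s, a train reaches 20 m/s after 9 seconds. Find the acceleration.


Given: initial velocity v0 = 0 m/s, final velocity v = 20 m/s, time t = 9 s
Using a = (v - v0) / t
a = (20 - 0) / 9
a = 20 / 9
a = 20/9 m/s^2

20/9 m/s^2


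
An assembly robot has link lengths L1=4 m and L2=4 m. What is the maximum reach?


Given: L1 = 4 m, L2 = 4 m
For a 2-link planar arm, max reach = L1 + L2 (fully extended)
Max reach = 4 + 4
Max reach = 8 m

8 m


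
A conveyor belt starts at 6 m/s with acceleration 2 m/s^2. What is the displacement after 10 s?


Given: v0 = 6 m/s, a = 2 m/s^2, t = 10 s
Using s = v0*t + (1/2)*a*t^2
s = 6*10 + (1/2)*2*10^2
s = 60 + (1/2)*200
s = 60 + 100
s = 160

160 m


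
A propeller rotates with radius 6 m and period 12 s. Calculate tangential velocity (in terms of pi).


Given: radius r = 6 m, period T = 12 s
Using v = 2*pi*r / T
v = 2*pi*6 / 12
v = 12*pi / 12
v = 1*pi m/s

1*pi m/s


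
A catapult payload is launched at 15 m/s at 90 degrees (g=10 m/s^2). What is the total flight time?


Given: v0 = 15 m/s, theta = 90 deg, g = 10 m/s^2
sin(90) = 1
Using T = 2*v0*sin(theta) / g
T = 2*15*1 / 10
T = 30 / 10
T = 3 s

3 s


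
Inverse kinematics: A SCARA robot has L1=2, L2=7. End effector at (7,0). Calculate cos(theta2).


Given: L1 = 2, L2 = 7, target (x, y) = (7, 0)
Using cos(theta2) = (x^2 + y^2 - L1^2 - L2^2) / (2*L1*L2)
x^2 + y^2 = 7^2 + 0 = 49
L1^2 + L2^2 = 4 + 49 = 53
Numerator = 49 - 53 = -4
Denominator = 2*2*7 = 28
cos(theta2) = -4/28 = -1/7

-1/7


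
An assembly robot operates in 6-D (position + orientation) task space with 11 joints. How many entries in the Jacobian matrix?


Given: task space dimension = 6, joints = 11
Jacobian is a 6 x 11 matrix
Total entries = rows * columns
Total = 6 * 11
Total = 66

66


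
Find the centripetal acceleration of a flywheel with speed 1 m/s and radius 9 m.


Given: v = 1 m/s, r = 9 m
Using a_c = v^2 / r
a_c = 1^2 / 9
a_c = 1 / 9
a_c = 1/9 m/s^2

1/9 m/s^2


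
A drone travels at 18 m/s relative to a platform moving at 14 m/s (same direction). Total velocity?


Given: object velocity = 18 m/s, platform velocity = 14 m/s (same direction)
Using classical velocity addition: v_total = v_object + v_platform
v_total = 18 + 14
v_total = 32 m/s

32 m/s


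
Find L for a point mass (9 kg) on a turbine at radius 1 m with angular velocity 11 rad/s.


Given: m = 9 kg, r = 1 m, omega = 11 rad/s
For a point mass: I = m*r^2
I = 9*1^2 = 9*1 = 9
L = I*omega = 9*11
L = 99 kg*m^2/s

99 kg*m^2/s


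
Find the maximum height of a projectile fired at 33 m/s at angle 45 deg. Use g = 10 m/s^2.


Given: v0 = 33 m/s, theta = 45 deg, g = 10 m/s^2
sin^2(45) = 1/2
Using H = v0^2 * sin^2(theta) / (2*g)
H = 33^2 * 1/2 / (2*10)
H = 1089 * 1/2 / 20
H = 1089/2 / 20
H = 1089/40 m

1089/40 m


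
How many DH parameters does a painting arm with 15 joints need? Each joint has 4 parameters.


Given: 15 joints, 4 DH parameters per joint (d, theta, a, alpha)
Total DH parameters = number_of_joints * 4
Total = 15 * 4
Total = 60

60


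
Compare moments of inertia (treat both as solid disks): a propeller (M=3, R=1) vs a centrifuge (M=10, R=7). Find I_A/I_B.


Given: M1=3 kg, R1=1 m, M2=10 kg, R2=7 m
For a disk: I = (1/2)*M*R^2, so I_A/I_B = (M1*R1^2)/(M2*R2^2)
M1*R1^2 = 3*1 = 3
M2*R2^2 = 10*49 = 490
I_A/I_B = 3/490 = 3/490

3/490


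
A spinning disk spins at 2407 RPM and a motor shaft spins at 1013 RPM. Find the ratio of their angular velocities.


Given: RPM_A = 2407, RPM_B = 1013
omega = 2*pi*RPM/60, so omega_A/omega_B = RPM_A / RPM_B
omega_A/omega_B = 2407 / 1013
omega_A/omega_B = 2407/1013

2407/1013


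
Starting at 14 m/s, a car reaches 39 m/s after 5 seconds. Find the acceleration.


Given: initial velocity v0 = 14 m/s, final velocity v = 39 m/s, time t = 5 s
Using a = (v - v0) / t
a = (39 - 14) / 5
a = 25 / 5
a = 5 m/s^2

5 m/s^2


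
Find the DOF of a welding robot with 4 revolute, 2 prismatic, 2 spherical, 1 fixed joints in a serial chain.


Given: serial robot with 4 revolute, 2 prismatic, 2 spherical, 1 fixed joints
DOF contribution per joint type: revolute=1, prismatic=1, spherical=3, fixed=0
DOF = 4*1 + 2*1 + 2*3 + 1*0
DOF = 12

12


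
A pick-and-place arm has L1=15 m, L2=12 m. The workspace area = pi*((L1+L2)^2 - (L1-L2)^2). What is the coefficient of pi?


Given: L1 = 15, L2 = 12
(L1+L2)^2 = (27)^2 = 729
(L1-L2)^2 = (3)^2 = 9
Difference = 729 - 9 = 720
This equals 4*L1*L2 = 4*15*12 = 720
Workspace area = 720*pi

720


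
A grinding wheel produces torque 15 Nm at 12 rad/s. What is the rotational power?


Given: tau = 15 Nm, omega = 12 rad/s
Using P = tau * omega
P = 15 * 12
P = 180 W

180 W


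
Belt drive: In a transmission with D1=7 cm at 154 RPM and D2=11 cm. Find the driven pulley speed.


Given: D1 = 7 cm, w1 = 154 RPM, D2 = 11 cm
Using D1*w1 = D2*w2
w2 = D1*w1 / D2
w2 = 7*154 / 11
w2 = 1078 / 11
w2 = 98 RPM

98 RPM


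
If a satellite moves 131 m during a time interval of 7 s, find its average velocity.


Given: distance d = 131 m, time t = 7 s
Using v = d / t
v = 131 / 7
v = 131/7 m/s

131/7 m/s


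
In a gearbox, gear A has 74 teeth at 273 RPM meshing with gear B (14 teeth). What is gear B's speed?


Given: N1 = 74 teeth, w1 = 273 RPM, N2 = 14 teeth
Using N1*w1 = N2*w2
w2 = N1*w1 / N2
w2 = 74*273 / 14
w2 = 20202 / 14
w2 = 1443 RPM

1443 RPM


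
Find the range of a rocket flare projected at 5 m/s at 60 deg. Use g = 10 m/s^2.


Given: v0 = 5 m/s, theta = 60 deg, g = 10 m/s^2
sin(2*60) = sin(120) = sqrt(3)/2
Using R = v0^2 * sin(2*theta) / g
R = 5^2 * (sqrt(3)/2) / 10
R = 25 * sqrt(3) / 20
R = 5/4*sqrt(3) m

5/4*sqrt(3) m


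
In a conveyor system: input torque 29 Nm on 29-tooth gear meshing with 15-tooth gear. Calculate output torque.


Given: N1 = 29, N2 = 15, T1 = 29 Nm
Using T2/T1 = N2/N1
T2 = T1 * N2 / N1
T2 = 29 * 15 / 29
T2 = 435 / 29
T2 = 15 Nm

15 Nm


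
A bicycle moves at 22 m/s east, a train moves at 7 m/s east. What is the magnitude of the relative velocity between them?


Given: v_A = 22 m/s east, v_B = 7 m/s east
Both move in the same direction; relative speed = |v_A - v_B|
|22 - 7| = |15|
= 15 m/s

15 m/s


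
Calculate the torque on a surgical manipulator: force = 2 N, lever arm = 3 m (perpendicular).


Given: F = 2 N, r = 3 m, angle = 90 deg (perpendicular)
Using tau = F * r * sin(90)
sin(90) = 1
tau = 2 * 3 * 1
tau = 6 Nm

6 Nm


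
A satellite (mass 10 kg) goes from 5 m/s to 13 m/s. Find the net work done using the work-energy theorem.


Given: m = 10 kg, v0 = 5 m/s, v = 13 m/s
Using W = (1/2)*m*(v^2 - v0^2)
v^2 = 13^2 = 169
v0^2 = 5^2 = 25
v^2 - v0^2 = 169 - 25 = 144
W = (1/2)*10*144 = 720 J

720 J


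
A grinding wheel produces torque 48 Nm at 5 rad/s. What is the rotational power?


Given: tau = 48 Nm, omega = 5 rad/s
Using P = tau * omega
P = 48 * 5
P = 240 W

240 W


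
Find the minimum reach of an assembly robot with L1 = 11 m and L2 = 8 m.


Given: L1 = 11 m, L2 = 8 m
For a 2-link planar arm, min reach = |L1 - L2| (second link folded back)
Min reach = |11 - 8|
Min reach = 3 m

3 m


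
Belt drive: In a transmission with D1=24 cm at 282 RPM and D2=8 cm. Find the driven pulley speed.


Given: D1 = 24 cm, w1 = 282 RPM, D2 = 8 cm
Using D1*w1 = D2*w2
w2 = D1*w1 / D2
w2 = 24*282 / 8
w2 = 6768 / 8
w2 = 846 RPM

846 RPM


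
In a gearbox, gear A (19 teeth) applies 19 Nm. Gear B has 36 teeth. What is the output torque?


Given: N1 = 19, N2 = 36, T1 = 19 Nm
Using T2/T1 = N2/N1
T2 = T1 * N2 / N1
T2 = 19 * 36 / 19
T2 = 684 / 19
T2 = 36 Nm

36 Nm


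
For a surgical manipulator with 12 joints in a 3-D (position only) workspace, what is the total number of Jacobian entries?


Given: task space dimension = 3, joints = 12
Jacobian is a 3 x 12 matrix
Total entries = rows * columns
Total = 3 * 12
Total = 36

36


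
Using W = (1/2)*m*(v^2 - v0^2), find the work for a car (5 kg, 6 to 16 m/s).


Given: m = 5 kg, v0 = 6 m/s, v = 16 m/s
Using W = (1/2)*m*(v^2 - v0^2)
v^2 = 16^2 = 256
v0^2 = 6^2 = 36
v^2 - v0^2 = 256 - 36 = 220
W = (1/2)*5*220 = 550 J

550 J


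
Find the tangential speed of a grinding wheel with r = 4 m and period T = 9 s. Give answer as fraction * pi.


Given: radius r = 4 m, period T = 9 s
Using v = 2*pi*r / T
v = 2*pi*4 / 9
v = 8*pi / 9
v = 8/9*pi m/s

8/9*pi m/s
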